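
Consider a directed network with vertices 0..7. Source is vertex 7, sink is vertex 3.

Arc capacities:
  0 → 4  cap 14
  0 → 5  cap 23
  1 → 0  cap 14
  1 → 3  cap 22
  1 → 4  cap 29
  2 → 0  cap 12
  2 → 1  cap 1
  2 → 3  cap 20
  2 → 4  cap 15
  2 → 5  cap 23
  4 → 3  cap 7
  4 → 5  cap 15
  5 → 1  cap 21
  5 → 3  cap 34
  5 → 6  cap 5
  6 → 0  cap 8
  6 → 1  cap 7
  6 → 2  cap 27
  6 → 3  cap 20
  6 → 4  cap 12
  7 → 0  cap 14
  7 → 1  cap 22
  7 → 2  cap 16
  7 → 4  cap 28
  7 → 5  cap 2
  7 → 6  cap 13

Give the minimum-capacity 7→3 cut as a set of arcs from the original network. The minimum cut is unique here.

Min-cut arcs: {(4,3), (4,5), (7,0), (7,1), (7,2), (7,5), (7,6)} (total capacity 89)

augment #1: 7→1→3 push 22
augment #2: 7→2→3 push 16
augment #3: 7→4→3 push 7
augment #4: 7→5→3 push 2
augment #5: 7→6→3 push 13
augment #6: 7→0→5→3 push 14
augment #7: 7→4→5→3 push 15
max flow = 89; residual-reachable set from 7 gives S-side
cut edges (S→T): {(4,3), (4,5), (7,0), (7,1), (7,2), (7,5), (7,6)} total cap 89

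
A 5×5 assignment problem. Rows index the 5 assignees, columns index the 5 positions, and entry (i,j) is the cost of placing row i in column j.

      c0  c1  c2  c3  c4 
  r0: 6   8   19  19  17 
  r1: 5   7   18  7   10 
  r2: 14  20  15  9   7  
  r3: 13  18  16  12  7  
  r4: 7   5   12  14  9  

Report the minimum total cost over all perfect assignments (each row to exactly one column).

optimal assignment: row0→col0 (cost 6), row1→col3 (cost 7), row2→col2 (cost 15), row3→col4 (cost 7), row4→col1 (cost 5)
total = 6 + 7 + 15 + 7 + 5 = 40

Minimum assignment cost: 40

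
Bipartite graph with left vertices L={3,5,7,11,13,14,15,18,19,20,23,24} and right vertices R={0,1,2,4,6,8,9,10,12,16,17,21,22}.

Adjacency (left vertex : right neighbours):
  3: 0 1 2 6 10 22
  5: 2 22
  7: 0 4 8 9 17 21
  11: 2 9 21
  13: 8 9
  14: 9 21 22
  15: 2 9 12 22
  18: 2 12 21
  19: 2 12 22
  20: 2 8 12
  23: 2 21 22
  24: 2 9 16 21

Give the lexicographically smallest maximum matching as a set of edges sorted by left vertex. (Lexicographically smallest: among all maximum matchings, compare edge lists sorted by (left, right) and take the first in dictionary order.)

|M| = 9 (so the lex-smallest maximum matching has 9 edges)
process left vertices in ascending order; for each, take the smallest-labelled available neighbour that still permits 9 edges overall, or leave it unmatched if none does
lex-smallest matching: {3-0, 5-2, 7-4, 11-9, 13-8, 14-21, 15-12, 19-22, 24-16}

Lex-smallest maximum matching: {(3,0), (5,2), (7,4), (11,9), (13,8), (14,21), (15,12), (19,22), (24,16)}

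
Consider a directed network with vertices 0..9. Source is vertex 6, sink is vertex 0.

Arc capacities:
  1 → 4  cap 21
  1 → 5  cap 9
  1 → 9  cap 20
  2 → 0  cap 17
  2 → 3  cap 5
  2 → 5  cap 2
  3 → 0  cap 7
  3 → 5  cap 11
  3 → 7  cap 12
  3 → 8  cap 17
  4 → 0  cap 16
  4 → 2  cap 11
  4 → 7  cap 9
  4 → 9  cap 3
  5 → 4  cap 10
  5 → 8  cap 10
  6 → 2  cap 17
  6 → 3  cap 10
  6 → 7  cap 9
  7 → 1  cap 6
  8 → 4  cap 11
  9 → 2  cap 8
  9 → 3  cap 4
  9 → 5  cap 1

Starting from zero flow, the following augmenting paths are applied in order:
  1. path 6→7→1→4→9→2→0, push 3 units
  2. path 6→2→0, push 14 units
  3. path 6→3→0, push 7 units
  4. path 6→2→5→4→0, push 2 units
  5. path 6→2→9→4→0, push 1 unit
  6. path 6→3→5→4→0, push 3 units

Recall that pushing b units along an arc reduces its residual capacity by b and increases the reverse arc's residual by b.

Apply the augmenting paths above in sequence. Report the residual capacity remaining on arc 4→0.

Residual capacity of (4,0): 10

after path 1 (6→7→1→4→9→2→0, push 3): res(4,0)=16
after path 2 (6→2→0, push 14): res(4,0)=16
after path 3 (6→3→0, push 7): res(4,0)=16
after path 4 (6→2→5→4→0, push 2): res(4,0)=14
after path 5 (6→2→9→4→0, push 1): res(4,0)=13
after path 6 (6→3→5→4→0, push 3): res(4,0)=10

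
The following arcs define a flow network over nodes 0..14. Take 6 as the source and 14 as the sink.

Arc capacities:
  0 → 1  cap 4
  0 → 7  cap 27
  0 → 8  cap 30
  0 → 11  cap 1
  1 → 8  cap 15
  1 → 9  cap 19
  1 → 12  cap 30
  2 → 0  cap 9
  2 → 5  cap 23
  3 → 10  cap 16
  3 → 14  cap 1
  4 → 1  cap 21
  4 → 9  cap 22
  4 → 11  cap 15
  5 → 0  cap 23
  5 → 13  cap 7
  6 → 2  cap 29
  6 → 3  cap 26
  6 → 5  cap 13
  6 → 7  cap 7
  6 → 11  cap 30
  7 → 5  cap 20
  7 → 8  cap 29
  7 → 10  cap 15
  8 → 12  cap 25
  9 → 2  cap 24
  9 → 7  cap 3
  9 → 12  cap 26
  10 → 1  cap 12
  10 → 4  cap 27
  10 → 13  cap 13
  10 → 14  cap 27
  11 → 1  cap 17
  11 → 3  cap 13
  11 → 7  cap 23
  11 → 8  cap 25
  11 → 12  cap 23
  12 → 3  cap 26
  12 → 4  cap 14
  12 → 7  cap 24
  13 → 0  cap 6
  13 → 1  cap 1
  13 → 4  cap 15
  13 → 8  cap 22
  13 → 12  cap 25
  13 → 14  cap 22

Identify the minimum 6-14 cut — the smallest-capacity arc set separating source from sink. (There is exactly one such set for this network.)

Min-cut arcs: {(3,10), (3,14), (5,13), (7,10)} (total capacity 39)

augment #1: 6→3→14 push 1
augment #2: 6→3→10→14 push 16
augment #3: 6→5→13→14 push 7
augment #4: 6→7→10→14 push 7
augment #5: 6→11→7→10→14 push 4
augment #6: 6→11→7→10→13→14 push 4
max flow = 39; residual-reachable set from 6 gives S-side
cut edges (S→T): {(3,10), (3,14), (5,13), (7,10)} total cap 39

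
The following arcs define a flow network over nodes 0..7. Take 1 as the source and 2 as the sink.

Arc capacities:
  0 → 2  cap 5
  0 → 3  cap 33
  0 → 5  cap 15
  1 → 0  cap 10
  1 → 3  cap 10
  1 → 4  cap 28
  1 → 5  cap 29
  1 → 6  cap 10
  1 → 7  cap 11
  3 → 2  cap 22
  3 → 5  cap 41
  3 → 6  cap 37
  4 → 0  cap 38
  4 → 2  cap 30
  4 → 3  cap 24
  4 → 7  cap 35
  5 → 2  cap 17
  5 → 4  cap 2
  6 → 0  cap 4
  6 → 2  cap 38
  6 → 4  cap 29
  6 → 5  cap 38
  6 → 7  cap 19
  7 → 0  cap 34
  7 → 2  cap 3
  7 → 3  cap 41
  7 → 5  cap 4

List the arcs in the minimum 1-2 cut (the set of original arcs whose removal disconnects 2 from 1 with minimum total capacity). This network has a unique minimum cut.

Min-cut arcs: {(1,0), (1,3), (1,4), (1,6), (1,7), (5,2), (5,4)} (total capacity 88)

augment #1: 1→0→2 push 5
augment #2: 1→3→2 push 10
augment #3: 1→4→2 push 28
augment #4: 1→5→2 push 17
augment #5: 1→6→2 push 10
augment #6: 1→7→2 push 3
augment #7: 1→0→3→2 push 5
augment #8: 1→5→4→2 push 2
augment #9: 1→7→3→2 push 7
augment #10: 1→7→3→6→2 push 1
max flow = 88; residual-reachable set from 1 gives S-side
cut edges (S→T): {(1,0), (1,3), (1,4), (1,6), (1,7), (5,2), (5,4)} total cap 88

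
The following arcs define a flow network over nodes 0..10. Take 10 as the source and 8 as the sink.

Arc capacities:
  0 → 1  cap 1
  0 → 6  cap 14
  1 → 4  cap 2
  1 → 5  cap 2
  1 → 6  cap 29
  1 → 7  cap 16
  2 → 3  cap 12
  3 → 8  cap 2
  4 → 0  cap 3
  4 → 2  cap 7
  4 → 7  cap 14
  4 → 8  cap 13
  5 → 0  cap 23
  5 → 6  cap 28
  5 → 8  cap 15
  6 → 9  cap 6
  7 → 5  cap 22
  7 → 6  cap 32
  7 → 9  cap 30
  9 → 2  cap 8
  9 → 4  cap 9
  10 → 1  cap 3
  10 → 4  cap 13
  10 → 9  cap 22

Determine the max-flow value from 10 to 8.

Maximum flow value: 27

augment #1: 10→4→8 bottleneck 13, total now 13
augment #2: 10→1→5→8 bottleneck 2, total now 15
augment #3: 10→1→7→5→8 bottleneck 1, total now 16
augment #4: 10→9→2→3→8 bottleneck 2, total now 18
augment #5: 10→9→4→7→5→8 bottleneck 9, total now 27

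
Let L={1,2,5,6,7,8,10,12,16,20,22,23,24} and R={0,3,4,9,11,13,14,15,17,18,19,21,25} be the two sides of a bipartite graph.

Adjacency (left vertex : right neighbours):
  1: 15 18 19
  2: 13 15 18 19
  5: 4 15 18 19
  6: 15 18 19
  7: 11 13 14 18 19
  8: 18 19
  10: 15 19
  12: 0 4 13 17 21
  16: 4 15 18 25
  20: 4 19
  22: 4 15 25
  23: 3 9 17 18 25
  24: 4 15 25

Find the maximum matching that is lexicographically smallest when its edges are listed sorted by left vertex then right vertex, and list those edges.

Lex-smallest maximum matching: {(1,15), (2,13), (5,4), (6,18), (7,11), (8,19), (12,0), (16,25), (23,3)}

|M| = 9 (so the lex-smallest maximum matching has 9 edges)
process left vertices in ascending order; for each, take the smallest-labelled available neighbour that still permits 9 edges overall, or leave it unmatched if none does
lex-smallest matching: {1-15, 2-13, 5-4, 6-18, 7-11, 8-19, 12-0, 16-25, 23-3}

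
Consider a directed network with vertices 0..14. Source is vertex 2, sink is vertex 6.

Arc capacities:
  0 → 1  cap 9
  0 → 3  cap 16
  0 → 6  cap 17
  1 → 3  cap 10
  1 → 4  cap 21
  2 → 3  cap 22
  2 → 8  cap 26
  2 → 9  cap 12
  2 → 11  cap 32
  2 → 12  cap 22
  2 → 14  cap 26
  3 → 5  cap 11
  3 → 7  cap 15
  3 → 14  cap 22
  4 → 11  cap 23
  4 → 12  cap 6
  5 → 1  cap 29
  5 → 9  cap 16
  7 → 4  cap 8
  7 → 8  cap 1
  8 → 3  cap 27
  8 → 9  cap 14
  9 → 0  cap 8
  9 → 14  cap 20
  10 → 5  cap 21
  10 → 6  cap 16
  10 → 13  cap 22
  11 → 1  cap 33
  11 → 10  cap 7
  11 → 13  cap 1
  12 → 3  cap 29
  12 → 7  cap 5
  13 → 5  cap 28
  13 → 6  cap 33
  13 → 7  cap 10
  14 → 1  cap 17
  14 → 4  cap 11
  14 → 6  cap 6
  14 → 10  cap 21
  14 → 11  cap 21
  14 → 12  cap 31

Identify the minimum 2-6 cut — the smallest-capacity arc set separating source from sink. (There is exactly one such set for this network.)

augment #1: 2→14→6 push 6
augment #2: 2→9→0→6 push 8
augment #3: 2→11→10→6 push 7
augment #4: 2→11→13→6 push 1
augment #5: 2→14→10→6 push 9
augment #6: 2→14→10→13→6 push 11
augment #7: 2→3→14→10→13→6 push 1
max flow = 43; residual-reachable set from 2 gives S-side
cut edges (S→T): {(9,0), (11,10), (11,13), (14,6), (14,10)} total cap 43

Min-cut arcs: {(9,0), (11,10), (11,13), (14,6), (14,10)} (total capacity 43)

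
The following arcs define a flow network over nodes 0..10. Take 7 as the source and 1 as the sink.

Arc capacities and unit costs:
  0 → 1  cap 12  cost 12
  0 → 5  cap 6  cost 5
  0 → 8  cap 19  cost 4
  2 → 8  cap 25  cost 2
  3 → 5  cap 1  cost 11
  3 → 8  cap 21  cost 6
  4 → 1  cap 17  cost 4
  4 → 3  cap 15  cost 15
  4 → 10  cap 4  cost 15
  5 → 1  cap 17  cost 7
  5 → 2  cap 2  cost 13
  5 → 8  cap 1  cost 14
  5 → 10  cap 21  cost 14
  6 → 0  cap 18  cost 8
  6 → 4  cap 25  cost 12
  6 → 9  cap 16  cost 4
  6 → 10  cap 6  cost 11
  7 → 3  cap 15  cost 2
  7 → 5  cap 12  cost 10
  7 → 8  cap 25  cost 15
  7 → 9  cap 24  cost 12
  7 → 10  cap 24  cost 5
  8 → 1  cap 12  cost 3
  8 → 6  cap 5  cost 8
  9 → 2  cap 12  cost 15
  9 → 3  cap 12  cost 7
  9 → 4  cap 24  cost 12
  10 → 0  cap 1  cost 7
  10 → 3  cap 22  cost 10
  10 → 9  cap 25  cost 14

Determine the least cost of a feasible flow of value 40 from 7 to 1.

shortest-cost path #1: 7→3→8→1 push 12 @ unit cost 11 (adds 132)
shortest-cost path #2: 7→5→1 push 12 @ unit cost 17 (adds 204)
shortest-cost path #3: 7→3→5→1 push 1 @ unit cost 20 (adds 20)
shortest-cost path #4: 7→10→0→1 push 1 @ unit cost 24 (adds 24)
shortest-cost path #5: 7→9→4→1 push 14 @ unit cost 28 (adds 392)
total cost = 772

Minimum cost for 40 units: 772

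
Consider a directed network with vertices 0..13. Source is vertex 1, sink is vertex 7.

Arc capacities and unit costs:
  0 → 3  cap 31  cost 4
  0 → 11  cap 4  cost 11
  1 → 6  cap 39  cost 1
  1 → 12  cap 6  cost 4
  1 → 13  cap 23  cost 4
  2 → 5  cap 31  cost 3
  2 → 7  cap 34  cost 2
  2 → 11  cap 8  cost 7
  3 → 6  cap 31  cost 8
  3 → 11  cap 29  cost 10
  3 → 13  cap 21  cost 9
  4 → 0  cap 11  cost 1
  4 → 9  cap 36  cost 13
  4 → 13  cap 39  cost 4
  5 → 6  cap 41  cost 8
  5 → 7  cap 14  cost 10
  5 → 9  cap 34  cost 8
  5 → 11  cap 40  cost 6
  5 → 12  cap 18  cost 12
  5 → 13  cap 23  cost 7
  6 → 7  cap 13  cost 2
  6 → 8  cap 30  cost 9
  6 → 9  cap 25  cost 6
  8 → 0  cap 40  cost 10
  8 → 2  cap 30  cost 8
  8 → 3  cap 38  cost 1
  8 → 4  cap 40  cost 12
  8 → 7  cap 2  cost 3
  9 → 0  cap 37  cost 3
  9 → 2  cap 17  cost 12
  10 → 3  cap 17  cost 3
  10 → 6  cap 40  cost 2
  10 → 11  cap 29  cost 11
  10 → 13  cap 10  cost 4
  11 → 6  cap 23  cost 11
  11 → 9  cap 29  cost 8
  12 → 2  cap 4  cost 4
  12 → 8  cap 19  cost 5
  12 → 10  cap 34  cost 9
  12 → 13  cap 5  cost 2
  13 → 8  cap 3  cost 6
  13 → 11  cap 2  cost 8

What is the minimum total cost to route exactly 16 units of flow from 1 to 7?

shortest-cost path #1: 1→6→7 push 13 @ unit cost 3 (adds 39)
shortest-cost path #2: 1→12→2→7 push 3 @ unit cost 10 (adds 30)
total cost = 69

Minimum cost for 16 units: 69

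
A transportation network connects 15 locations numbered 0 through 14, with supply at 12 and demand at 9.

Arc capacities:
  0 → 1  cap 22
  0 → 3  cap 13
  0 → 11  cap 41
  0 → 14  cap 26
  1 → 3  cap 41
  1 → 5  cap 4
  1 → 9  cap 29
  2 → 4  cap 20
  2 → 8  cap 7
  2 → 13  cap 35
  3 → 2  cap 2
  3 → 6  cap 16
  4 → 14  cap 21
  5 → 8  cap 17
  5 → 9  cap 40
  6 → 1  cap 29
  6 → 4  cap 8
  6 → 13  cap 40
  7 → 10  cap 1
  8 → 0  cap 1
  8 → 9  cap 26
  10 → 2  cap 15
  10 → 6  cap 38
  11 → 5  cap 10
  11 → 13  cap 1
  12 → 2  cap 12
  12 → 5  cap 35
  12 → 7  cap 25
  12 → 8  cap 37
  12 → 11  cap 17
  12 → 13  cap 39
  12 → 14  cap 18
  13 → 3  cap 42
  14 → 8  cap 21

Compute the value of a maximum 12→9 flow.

Maximum flow value: 84

augment #1: 12→5→9 bottleneck 35, total now 35
augment #2: 12→8→9 bottleneck 26, total now 61
augment #3: 12→11→5→9 bottleneck 5, total now 66
augment #4: 12→8→0→1→9 bottleneck 1, total now 67
augment #5: 12→7→10→6→1→9 bottleneck 1, total now 68
augment #6: 12→13→3→6→1→9 bottleneck 16, total now 84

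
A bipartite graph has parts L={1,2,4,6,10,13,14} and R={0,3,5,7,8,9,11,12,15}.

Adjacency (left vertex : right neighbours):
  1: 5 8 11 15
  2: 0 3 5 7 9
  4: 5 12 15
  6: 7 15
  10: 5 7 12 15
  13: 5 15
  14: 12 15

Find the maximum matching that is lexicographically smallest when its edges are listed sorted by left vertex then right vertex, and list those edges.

Lex-smallest maximum matching: {(1,8), (2,0), (4,5), (6,7), (10,12), (13,15)}

|M| = 6 (so the lex-smallest maximum matching has 6 edges)
process left vertices in ascending order; for each, take the smallest-labelled available neighbour that still permits 6 edges overall, or leave it unmatched if none does
lex-smallest matching: {1-8, 2-0, 4-5, 6-7, 10-12, 13-15}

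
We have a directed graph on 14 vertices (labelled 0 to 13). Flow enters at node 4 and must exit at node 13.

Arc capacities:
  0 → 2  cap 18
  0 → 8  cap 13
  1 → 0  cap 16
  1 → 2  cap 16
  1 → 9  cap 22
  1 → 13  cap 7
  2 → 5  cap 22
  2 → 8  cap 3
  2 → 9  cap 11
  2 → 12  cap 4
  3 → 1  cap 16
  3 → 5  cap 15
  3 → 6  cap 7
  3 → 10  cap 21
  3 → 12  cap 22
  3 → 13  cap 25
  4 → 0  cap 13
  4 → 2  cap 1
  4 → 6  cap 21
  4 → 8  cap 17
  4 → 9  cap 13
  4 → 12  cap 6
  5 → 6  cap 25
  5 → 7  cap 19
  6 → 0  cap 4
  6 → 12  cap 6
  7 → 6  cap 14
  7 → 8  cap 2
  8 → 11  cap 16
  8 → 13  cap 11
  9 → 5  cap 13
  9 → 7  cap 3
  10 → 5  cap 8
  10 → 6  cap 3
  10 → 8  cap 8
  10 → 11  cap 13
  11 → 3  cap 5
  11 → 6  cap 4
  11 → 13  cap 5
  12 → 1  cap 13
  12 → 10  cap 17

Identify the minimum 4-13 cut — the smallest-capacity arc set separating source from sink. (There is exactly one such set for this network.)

Min-cut arcs: {(1,13), (8,13), (11,3), (11,13)} (total capacity 28)

augment #1: 4→8→13 push 11
augment #2: 4→8→11→13 push 5
augment #3: 4→12→1→13 push 6
augment #4: 4→2→12→1→13 push 1
augment #5: 4→8→11→3→13 push 1
augment #6: 4→0→8→11→3→13 push 4
max flow = 28; residual-reachable set from 4 gives S-side
cut edges (S→T): {(1,13), (8,13), (11,3), (11,13)} total cap 28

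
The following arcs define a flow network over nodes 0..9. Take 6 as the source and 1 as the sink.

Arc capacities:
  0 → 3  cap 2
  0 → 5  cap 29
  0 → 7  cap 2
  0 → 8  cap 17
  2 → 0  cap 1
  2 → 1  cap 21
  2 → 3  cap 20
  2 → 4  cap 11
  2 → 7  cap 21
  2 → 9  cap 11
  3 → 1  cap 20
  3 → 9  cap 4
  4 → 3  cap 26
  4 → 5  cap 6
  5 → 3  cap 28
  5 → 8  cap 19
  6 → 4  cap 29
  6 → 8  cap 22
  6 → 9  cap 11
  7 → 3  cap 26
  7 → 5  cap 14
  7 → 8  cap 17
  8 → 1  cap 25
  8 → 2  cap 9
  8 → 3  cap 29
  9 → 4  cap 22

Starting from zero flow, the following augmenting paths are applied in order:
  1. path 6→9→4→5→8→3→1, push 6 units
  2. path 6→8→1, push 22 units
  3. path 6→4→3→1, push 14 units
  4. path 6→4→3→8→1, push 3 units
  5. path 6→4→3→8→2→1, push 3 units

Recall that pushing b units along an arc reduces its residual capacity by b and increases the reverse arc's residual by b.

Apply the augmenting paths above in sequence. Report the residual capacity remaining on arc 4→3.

Residual capacity of (4,3): 6

after path 1 (6→9→4→5→8→3→1, push 6): res(4,3)=26
after path 2 (6→8→1, push 22): res(4,3)=26
after path 3 (6→4→3→1, push 14): res(4,3)=12
after path 4 (6→4→3→8→1, push 3): res(4,3)=9
after path 5 (6→4→3→8→2→1, push 3): res(4,3)=6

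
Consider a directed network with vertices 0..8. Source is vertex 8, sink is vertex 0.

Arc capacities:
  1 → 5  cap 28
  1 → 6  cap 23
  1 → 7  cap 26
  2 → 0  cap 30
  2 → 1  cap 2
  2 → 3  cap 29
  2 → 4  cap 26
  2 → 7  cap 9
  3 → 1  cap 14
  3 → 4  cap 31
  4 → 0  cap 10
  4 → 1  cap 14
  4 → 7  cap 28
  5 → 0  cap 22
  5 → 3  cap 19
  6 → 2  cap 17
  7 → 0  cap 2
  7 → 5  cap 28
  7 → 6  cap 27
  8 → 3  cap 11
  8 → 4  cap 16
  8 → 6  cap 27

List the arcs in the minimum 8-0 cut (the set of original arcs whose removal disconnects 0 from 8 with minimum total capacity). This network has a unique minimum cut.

augment #1: 8→4→0 push 10
augment #2: 8→4→7→0 push 2
augment #3: 8→6→2→0 push 17
augment #4: 8→3→1→5→0 push 11
augment #5: 8→4→1→5→0 push 4
max flow = 44; residual-reachable set from 8 gives S-side
cut edges (S→T): {(6,2), (8,3), (8,4)} total cap 44

Min-cut arcs: {(6,2), (8,3), (8,4)} (total capacity 44)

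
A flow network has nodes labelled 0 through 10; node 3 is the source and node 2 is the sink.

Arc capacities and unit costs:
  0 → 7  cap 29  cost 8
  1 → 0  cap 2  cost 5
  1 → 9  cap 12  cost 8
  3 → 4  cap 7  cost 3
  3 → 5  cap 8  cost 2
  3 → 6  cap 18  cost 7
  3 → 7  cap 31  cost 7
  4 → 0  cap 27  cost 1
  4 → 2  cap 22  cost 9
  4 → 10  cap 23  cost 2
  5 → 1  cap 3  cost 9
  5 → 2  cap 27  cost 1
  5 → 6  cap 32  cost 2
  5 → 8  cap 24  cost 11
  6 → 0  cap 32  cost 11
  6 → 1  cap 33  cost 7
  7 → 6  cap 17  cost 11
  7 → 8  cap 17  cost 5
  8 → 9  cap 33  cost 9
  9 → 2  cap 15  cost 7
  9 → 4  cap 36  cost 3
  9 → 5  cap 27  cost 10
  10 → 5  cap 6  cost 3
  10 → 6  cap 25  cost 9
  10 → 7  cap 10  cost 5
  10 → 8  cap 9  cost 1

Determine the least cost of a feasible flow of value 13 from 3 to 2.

Minimum cost for 13 units: 69

shortest-cost path #1: 3→5→2 push 8 @ unit cost 3 (adds 24)
shortest-cost path #2: 3→4→10→5→2 push 5 @ unit cost 9 (adds 45)
total cost = 69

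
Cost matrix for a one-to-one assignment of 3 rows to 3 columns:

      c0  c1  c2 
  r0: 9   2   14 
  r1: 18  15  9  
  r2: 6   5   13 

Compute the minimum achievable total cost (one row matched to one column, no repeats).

Minimum assignment cost: 17

optimal assignment: row0→col1 (cost 2), row1→col2 (cost 9), row2→col0 (cost 6)
total = 2 + 9 + 6 = 17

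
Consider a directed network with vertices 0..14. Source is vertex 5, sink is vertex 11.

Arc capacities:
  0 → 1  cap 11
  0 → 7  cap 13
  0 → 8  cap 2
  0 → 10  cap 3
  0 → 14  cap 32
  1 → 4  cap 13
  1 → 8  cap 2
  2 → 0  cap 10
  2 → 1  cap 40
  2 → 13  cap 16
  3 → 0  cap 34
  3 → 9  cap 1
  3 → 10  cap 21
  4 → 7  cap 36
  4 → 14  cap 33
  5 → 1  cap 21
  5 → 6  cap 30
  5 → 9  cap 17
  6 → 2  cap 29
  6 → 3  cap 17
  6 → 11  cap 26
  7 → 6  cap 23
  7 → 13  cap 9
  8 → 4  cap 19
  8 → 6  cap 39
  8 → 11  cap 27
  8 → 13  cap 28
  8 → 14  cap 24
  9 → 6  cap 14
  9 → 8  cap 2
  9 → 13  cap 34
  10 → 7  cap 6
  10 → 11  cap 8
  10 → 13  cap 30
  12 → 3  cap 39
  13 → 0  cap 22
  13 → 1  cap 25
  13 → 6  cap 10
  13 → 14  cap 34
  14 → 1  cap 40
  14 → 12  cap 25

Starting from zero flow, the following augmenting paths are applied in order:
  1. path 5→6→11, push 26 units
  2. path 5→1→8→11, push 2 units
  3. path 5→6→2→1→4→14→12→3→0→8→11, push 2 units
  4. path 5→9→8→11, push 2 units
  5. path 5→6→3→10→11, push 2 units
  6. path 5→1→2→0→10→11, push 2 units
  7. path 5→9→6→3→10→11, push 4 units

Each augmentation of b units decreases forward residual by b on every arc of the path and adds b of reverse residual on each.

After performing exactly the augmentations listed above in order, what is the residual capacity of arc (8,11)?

after path 1 (5→6→11, push 26): res(8,11)=27
after path 2 (5→1→8→11, push 2): res(8,11)=25
after path 3 (5→6→2→1→4→14→12→3→0→8→11, push 2): res(8,11)=23
after path 4 (5→9→8→11, push 2): res(8,11)=21
after path 5 (5→6→3→10→11, push 2): res(8,11)=21
after path 6 (5→1→2→0→10→11, push 2): res(8,11)=21
after path 7 (5→9→6→3→10→11, push 4): res(8,11)=21

Residual capacity of (8,11): 21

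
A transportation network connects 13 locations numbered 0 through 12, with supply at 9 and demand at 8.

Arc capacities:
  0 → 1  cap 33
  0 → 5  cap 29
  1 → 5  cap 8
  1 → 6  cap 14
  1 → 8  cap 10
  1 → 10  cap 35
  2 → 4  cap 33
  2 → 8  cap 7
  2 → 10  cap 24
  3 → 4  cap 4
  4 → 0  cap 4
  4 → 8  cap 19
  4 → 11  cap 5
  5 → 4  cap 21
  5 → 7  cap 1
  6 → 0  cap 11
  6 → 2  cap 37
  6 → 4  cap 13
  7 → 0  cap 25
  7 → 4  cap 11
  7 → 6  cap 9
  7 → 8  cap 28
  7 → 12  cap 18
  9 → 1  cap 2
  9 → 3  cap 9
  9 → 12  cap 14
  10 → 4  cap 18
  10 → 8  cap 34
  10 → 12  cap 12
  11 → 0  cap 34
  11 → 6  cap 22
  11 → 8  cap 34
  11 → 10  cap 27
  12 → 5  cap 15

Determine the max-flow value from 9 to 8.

augment #1: 9→1→8 bottleneck 2, total now 2
augment #2: 9→3→4→8 bottleneck 4, total now 6
augment #3: 9→12→5→4→8 bottleneck 14, total now 20

Maximum flow value: 20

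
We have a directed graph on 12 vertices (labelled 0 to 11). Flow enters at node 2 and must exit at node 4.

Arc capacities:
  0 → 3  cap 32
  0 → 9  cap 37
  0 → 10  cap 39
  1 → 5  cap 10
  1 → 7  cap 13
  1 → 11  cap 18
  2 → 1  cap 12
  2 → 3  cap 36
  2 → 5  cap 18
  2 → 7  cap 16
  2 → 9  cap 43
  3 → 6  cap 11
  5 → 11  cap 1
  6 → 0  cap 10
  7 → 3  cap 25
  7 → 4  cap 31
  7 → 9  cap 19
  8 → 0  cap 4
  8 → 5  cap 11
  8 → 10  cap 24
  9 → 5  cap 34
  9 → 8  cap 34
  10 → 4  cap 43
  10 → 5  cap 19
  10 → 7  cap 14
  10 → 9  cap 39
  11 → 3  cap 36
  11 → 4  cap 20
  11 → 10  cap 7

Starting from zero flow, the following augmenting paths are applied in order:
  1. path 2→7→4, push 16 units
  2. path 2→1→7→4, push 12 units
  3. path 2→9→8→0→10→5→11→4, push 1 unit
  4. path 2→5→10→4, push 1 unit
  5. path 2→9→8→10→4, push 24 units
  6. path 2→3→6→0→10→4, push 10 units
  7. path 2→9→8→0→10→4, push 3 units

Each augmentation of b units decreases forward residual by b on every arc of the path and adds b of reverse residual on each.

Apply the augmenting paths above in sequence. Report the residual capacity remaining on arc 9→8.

Residual capacity of (9,8): 6

after path 1 (2→7→4, push 16): res(9,8)=34
after path 2 (2→1→7→4, push 12): res(9,8)=34
after path 3 (2→9→8→0→10→5→11→4, push 1): res(9,8)=33
after path 4 (2→5→10→4, push 1): res(9,8)=33
after path 5 (2→9→8→10→4, push 24): res(9,8)=9
after path 6 (2→3→6→0→10→4, push 10): res(9,8)=9
after path 7 (2→9→8→0→10→4, push 3): res(9,8)=6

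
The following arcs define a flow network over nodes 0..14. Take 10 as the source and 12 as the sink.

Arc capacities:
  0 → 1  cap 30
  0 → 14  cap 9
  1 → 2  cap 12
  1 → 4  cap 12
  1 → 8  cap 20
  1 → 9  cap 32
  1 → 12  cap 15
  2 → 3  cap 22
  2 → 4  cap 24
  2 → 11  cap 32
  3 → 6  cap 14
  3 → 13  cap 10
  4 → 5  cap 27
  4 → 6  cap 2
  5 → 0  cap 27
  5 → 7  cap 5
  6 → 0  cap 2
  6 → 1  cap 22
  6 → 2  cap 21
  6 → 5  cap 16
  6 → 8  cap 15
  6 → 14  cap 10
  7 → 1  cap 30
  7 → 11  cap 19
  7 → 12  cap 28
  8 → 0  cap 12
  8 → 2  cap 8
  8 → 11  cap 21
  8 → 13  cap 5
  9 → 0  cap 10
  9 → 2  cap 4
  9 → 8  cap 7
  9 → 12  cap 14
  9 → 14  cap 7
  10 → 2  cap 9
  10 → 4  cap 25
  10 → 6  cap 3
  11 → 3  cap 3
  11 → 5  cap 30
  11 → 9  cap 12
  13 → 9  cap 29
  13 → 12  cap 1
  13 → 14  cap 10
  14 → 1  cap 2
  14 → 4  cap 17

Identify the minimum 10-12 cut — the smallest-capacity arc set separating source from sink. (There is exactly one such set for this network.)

Min-cut arcs: {(1,12), (5,7), (9,12), (13,12)} (total capacity 35)

augment #1: 10→6→1→12 push 3
augment #2: 10→2→3→13→12 push 1
augment #3: 10→2→11→9→12 push 8
augment #4: 10→4→5→7→12 push 5
augment #5: 10→4→6→1→12 push 2
augment #6: 10→4→5→0→1→12 push 10
augment #7: 10→4→5→0→1→9→12 push 6
max flow = 35; residual-reachable set from 10 gives S-side
cut edges (S→T): {(1,12), (5,7), (9,12), (13,12)} total cap 35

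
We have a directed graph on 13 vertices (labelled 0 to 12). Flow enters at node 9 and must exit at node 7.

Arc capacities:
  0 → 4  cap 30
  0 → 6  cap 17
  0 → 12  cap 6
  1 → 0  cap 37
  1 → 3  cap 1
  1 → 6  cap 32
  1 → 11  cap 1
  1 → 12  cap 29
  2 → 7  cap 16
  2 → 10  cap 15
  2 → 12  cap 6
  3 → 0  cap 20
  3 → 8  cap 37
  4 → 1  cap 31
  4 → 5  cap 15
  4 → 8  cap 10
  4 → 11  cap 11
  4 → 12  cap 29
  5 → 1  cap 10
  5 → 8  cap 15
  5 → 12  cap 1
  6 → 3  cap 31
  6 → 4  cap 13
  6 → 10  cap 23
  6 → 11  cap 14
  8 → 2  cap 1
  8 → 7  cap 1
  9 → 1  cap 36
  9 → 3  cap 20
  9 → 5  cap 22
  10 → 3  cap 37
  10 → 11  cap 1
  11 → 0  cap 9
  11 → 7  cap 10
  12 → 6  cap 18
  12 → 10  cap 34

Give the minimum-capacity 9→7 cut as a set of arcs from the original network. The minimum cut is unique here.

augment #1: 9→1→11→7 push 1
augment #2: 9→3→8→7 push 1
augment #3: 9→1→6→11→7 push 9
augment #4: 9→3→8→2→7 push 1
max flow = 12; residual-reachable set from 9 gives S-side
cut edges (S→T): {(8,2), (8,7), (11,7)} total cap 12

Min-cut arcs: {(8,2), (8,7), (11,7)} (total capacity 12)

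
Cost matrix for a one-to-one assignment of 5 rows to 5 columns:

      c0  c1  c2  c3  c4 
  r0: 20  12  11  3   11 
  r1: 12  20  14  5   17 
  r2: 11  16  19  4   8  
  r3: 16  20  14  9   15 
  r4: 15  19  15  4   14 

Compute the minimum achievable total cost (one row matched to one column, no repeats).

Minimum assignment cost: 50

optimal assignment: row0→col1 (cost 12), row1→col0 (cost 12), row2→col4 (cost 8), row3→col2 (cost 14), row4→col3 (cost 4)
total = 12 + 12 + 8 + 14 + 4 = 50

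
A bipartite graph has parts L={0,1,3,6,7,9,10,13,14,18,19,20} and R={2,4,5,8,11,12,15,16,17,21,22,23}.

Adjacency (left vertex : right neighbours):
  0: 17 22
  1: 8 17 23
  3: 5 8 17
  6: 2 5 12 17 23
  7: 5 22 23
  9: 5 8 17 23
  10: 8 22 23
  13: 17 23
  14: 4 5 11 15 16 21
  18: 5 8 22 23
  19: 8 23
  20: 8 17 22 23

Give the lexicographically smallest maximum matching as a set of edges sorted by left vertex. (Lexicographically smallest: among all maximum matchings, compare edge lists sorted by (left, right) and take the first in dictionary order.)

Lex-smallest maximum matching: {(0,17), (1,8), (3,5), (6,2), (7,22), (9,23), (14,4)}

|M| = 7 (so the lex-smallest maximum matching has 7 edges)
process left vertices in ascending order; for each, take the smallest-labelled available neighbour that still permits 7 edges overall, or leave it unmatched if none does
lex-smallest matching: {0-17, 1-8, 3-5, 6-2, 7-22, 9-23, 14-4}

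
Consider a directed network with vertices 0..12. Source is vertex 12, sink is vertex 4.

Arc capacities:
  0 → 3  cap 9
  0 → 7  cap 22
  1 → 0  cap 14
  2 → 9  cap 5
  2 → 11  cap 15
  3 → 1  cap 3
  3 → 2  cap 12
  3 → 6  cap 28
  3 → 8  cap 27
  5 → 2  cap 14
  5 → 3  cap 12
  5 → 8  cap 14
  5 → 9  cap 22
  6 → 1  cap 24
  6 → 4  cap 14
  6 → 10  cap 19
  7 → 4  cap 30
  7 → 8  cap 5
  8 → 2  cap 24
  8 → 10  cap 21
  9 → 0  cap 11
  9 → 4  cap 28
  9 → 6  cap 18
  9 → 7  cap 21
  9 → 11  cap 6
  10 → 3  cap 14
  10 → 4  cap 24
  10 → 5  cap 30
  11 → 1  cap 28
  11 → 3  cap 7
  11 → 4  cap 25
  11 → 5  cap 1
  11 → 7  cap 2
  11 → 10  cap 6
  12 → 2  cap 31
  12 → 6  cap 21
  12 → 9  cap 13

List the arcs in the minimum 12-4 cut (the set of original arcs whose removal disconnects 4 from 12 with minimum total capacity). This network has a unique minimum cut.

Min-cut arcs: {(2,9), (2,11), (12,6), (12,9)} (total capacity 54)

augment #1: 12→6→4 push 14
augment #2: 12→9→4 push 13
augment #3: 12→2→9→4 push 5
augment #4: 12→2→11→4 push 15
augment #5: 12→6→10→4 push 7
max flow = 54; residual-reachable set from 12 gives S-side
cut edges (S→T): {(2,9), (2,11), (12,6), (12,9)} total cap 54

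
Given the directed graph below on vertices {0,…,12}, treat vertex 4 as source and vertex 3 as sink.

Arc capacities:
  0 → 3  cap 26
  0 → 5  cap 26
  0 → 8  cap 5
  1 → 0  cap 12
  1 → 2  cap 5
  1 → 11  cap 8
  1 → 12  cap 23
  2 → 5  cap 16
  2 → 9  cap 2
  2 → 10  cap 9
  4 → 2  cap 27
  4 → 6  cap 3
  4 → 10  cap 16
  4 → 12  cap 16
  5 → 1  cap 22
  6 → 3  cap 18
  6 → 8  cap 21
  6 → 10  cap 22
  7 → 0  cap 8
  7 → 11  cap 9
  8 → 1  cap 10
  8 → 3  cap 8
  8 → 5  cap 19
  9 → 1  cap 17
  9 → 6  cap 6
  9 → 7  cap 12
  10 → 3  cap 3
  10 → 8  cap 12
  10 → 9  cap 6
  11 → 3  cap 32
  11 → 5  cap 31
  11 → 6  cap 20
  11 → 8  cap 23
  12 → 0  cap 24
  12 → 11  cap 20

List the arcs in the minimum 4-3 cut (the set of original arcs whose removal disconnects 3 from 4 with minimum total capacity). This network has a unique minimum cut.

augment #1: 4→6→3 push 3
augment #2: 4→10→3 push 3
augment #3: 4→10→8→3 push 8
augment #4: 4→12→0→3 push 16
augment #5: 4→2→9→6→3 push 2
augment #6: 4→10→9→6→3 push 4
augment #7: 4→2→5→1→0→3 push 10
augment #8: 4→2→5→1→11→3 push 6
augment #9: 4→10→8→1→11→3 push 1
augment #10: 4→2→10→8→1→11→3 push 1
augment #11: 4→2→10→9→7→11→3 push 2
augment #12: 4→2→10→8→1→12→11→3 push 2
max flow = 58; residual-reachable set from 4 gives S-side
cut edges (S→T): {(2,5), (2,9), (4,6), (4,12), (10,3), (10,8), (10,9)} total cap 58

Min-cut arcs: {(2,5), (2,9), (4,6), (4,12), (10,3), (10,8), (10,9)} (total capacity 58)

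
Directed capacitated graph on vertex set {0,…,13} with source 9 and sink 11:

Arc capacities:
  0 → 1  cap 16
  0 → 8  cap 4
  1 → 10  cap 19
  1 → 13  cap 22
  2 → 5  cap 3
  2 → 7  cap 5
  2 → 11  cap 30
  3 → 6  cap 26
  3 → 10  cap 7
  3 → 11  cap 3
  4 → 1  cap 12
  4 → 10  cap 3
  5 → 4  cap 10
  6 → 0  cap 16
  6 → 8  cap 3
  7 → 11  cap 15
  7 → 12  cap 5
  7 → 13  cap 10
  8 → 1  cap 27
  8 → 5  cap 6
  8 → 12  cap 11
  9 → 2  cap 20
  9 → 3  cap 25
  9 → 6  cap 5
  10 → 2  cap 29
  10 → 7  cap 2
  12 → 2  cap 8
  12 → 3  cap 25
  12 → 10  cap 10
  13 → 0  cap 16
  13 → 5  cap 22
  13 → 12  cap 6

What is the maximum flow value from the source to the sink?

Maximum flow value: 40

augment #1: 9→2→11 bottleneck 20, total now 20
augment #2: 9→3→11 bottleneck 3, total now 23
augment #3: 9→3→10→2→11 bottleneck 7, total now 30
augment #4: 9→6→8→12→2→11 bottleneck 3, total now 33
augment #5: 9→6→0→1→10→7→11 bottleneck 2, total now 35
augment #6: 9→3→6→0→1→10→2→7→11 bottleneck 5, total now 40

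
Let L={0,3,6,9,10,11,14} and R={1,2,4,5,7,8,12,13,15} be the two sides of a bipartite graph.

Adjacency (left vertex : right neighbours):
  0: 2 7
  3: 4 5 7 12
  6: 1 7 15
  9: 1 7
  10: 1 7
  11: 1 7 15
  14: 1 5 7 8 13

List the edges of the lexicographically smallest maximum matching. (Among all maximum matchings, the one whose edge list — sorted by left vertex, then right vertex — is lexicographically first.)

|M| = 6 (so the lex-smallest maximum matching has 6 edges)
process left vertices in ascending order; for each, take the smallest-labelled available neighbour that still permits 6 edges overall, or leave it unmatched if none does
lex-smallest matching: {0-2, 3-4, 6-1, 9-7, 11-15, 14-5}

Lex-smallest maximum matching: {(0,2), (3,4), (6,1), (9,7), (11,15), (14,5)}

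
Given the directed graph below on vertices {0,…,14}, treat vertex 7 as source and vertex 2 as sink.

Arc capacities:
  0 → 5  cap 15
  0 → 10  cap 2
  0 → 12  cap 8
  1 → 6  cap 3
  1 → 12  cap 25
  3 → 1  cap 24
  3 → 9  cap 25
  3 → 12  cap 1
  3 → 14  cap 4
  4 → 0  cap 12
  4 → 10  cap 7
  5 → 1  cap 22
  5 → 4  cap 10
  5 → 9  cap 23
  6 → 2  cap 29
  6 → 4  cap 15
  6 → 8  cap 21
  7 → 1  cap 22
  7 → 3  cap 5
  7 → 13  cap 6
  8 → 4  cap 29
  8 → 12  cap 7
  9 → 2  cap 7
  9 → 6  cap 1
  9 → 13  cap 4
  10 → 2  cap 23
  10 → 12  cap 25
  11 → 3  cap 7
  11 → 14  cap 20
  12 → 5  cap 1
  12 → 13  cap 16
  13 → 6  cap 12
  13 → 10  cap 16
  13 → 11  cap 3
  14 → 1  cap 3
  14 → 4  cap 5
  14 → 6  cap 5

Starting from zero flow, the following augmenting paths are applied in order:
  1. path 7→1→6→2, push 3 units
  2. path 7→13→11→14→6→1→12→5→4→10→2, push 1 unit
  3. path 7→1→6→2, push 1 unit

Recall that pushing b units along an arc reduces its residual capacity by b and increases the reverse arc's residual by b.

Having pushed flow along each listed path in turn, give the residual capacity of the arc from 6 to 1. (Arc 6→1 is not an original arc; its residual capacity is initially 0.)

after path 1 (7→1→6→2, push 3): res(6,1)=3
after path 2 (7→13→11→14→6→1→12→5→4→10→2, push 1): res(6,1)=2
after path 3 (7→1→6→2, push 1): res(6,1)=3

Residual capacity of (6,1): 3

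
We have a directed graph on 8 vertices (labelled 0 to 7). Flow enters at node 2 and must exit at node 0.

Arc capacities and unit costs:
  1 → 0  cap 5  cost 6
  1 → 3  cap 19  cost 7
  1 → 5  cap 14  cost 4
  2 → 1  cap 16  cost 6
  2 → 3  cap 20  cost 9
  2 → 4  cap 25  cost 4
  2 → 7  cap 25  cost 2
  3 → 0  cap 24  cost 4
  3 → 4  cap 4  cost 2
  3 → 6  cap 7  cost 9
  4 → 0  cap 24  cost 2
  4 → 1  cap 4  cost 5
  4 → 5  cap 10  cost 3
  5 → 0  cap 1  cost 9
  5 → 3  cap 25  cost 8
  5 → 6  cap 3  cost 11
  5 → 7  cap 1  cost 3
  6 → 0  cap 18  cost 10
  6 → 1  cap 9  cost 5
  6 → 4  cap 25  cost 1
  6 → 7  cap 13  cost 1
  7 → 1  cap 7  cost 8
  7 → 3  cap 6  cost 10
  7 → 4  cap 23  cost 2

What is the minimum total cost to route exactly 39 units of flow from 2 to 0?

shortest-cost path #1: 2→4→0 push 24 @ unit cost 6 (adds 144)
shortest-cost path #2: 2→1→0 push 5 @ unit cost 12 (adds 60)
shortest-cost path #3: 2→3→0 push 10 @ unit cost 13 (adds 130)
total cost = 334

Minimum cost for 39 units: 334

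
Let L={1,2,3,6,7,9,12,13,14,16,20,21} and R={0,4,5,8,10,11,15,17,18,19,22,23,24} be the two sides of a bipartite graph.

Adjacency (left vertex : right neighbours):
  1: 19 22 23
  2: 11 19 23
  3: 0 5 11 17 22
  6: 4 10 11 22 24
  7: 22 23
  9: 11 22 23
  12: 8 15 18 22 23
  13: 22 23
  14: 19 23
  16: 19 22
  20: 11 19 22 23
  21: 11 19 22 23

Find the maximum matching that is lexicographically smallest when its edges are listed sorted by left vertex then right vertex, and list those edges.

|M| = 7 (so the lex-smallest maximum matching has 7 edges)
process left vertices in ascending order; for each, take the smallest-labelled available neighbour that still permits 7 edges overall, or leave it unmatched if none does
lex-smallest matching: {1-19, 2-11, 3-0, 6-4, 7-22, 9-23, 12-8}

Lex-smallest maximum matching: {(1,19), (2,11), (3,0), (6,4), (7,22), (9,23), (12,8)}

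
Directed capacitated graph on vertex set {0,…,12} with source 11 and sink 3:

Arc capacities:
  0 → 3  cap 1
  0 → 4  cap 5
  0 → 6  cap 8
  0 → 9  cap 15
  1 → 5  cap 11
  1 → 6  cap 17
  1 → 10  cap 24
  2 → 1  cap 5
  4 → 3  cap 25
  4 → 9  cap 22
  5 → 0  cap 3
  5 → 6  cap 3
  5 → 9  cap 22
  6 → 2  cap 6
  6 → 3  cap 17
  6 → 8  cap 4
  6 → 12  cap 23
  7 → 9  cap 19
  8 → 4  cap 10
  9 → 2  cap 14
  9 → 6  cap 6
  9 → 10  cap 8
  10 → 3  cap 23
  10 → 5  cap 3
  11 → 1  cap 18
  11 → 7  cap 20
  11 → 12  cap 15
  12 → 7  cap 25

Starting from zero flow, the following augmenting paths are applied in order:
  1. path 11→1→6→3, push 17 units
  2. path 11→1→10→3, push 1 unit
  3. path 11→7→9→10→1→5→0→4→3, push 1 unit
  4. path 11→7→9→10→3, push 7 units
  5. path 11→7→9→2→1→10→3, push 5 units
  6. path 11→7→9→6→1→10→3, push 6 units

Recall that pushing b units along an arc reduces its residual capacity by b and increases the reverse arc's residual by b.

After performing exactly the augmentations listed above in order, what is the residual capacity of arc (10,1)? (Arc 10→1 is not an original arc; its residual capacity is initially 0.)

Residual capacity of (10,1): 11

after path 1 (11→1→6→3, push 17): res(10,1)=0
after path 2 (11→1→10→3, push 1): res(10,1)=1
after path 3 (11→7→9→10→1→5→0→4→3, push 1): res(10,1)=0
after path 4 (11→7→9→10→3, push 7): res(10,1)=0
after path 5 (11→7→9→2→1→10→3, push 5): res(10,1)=5
after path 6 (11→7→9→6→1→10→3, push 6): res(10,1)=11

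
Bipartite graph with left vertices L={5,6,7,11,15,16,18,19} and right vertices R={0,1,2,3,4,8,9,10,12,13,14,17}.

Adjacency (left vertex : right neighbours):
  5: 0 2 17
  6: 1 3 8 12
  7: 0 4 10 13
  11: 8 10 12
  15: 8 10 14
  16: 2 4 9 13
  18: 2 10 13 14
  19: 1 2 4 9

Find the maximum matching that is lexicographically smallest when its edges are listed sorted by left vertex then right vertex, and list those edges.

Lex-smallest maximum matching: {(5,0), (6,1), (7,4), (11,8), (15,10), (16,2), (18,13), (19,9)}

|M| = 8 (so the lex-smallest maximum matching has 8 edges)
process left vertices in ascending order; for each, take the smallest-labelled available neighbour that still permits 8 edges overall, or leave it unmatched if none does
lex-smallest matching: {5-0, 6-1, 7-4, 11-8, 15-10, 16-2, 18-13, 19-9}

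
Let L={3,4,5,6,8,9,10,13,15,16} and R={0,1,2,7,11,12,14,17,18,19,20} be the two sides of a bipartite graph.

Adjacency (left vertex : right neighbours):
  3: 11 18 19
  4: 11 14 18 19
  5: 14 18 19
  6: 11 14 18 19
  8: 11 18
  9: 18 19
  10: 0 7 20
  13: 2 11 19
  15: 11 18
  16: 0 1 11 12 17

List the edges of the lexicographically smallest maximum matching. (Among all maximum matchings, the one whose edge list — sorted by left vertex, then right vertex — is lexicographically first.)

|M| = 7 (so the lex-smallest maximum matching has 7 edges)
process left vertices in ascending order; for each, take the smallest-labelled available neighbour that still permits 7 edges overall, or leave it unmatched if none does
lex-smallest matching: {3-11, 4-14, 5-18, 6-19, 10-0, 13-2, 16-1}

Lex-smallest maximum matching: {(3,11), (4,14), (5,18), (6,19), (10,0), (13,2), (16,1)}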